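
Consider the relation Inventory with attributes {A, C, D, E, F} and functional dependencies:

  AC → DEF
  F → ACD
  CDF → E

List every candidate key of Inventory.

(F), (A, C)

{F}⁺: F→ACD adds A, C, D; CDF→E adds E → {A, C, D, E, F}.
{A, C}⁺: AC→DEF adds D, E, F → {A, C, D, E, F}.
Any other superkey contains one of these as a subset, so there are no further candidate keys.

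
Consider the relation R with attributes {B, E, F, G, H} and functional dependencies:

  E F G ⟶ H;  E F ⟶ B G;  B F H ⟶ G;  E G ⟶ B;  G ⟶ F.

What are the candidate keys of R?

{E, F}, {E, G}

Attribute E never appears on the right-hand side of any dependency, so E must belong to every candidate key.
{E}⁺ = {E}, which is not all of the schema, so we must add further attributes.
{E, F}⁺: EF→BG adds B, G; EFG→H adds H → {B, E, F, G, H}.
{E, G}⁺: EG→B adds B; G→F adds F; EFG→H adds H → {B, E, F, G, H}.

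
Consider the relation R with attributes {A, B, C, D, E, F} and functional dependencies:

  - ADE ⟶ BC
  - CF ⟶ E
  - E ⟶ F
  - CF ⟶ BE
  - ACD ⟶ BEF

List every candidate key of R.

{A, C, D}⁺: ACD→BEF adds B, E, F → {A, B, C, D, E, F}. Minimal: {C, D}⁺ = {C, D}; {A, D}⁺ = {A, D}; {A, C}⁺ = {A, C} — none reach the full schema.
{A, D, E}⁺: ADE→BC adds B, C; E→F adds F → {A, B, C, D, E, F}. Minimal: {D, E}⁺ = {D, E, F}; {A, E}⁺ = {A, E, F}; {A, D}⁺ = {A, D} — none reach the full schema.
Any other superkey contains one of these as a subset, so there are no further candidate keys.

ACD, ADE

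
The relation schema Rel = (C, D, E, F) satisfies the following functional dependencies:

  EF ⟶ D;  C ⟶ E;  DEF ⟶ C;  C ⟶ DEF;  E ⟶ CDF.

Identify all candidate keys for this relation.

(C); (E)

{C}⁺: C→E adds E; C→DEF adds D, F → {C, D, E, F}.
{E}⁺: E→CDF adds C, D, F → {C, D, E, F}.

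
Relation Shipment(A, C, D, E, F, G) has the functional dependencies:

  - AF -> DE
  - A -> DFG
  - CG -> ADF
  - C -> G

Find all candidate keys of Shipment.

Attribute C never appears on the right-hand side of any dependency, so C must belong to every candidate key.
{C}⁺ = {A, C, D, E, F, G}, which is all of the schema, so {C} is the only candidate key.

(C)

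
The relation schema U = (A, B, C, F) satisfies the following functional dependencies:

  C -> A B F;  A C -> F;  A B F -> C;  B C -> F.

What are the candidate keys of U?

{C}⁺: C→ABF adds A, B, F → {A, B, C, F}.
{A, B, F}⁺: ABF→C adds C → {A, B, C, F}.

{C}, {A, B, F}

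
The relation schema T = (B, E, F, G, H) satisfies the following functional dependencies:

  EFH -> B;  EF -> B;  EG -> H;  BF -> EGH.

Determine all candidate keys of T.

Attribute F never appears on the right-hand side of any dependency, so F must belong to every candidate key.
{F}⁺ = {F}, which is not all of the schema, so we must add further attributes.
{B, F}⁺: BF→EGH adds E, G, H → {B, E, F, G, H}. Minimal: {F}⁺ = {F}; {B}⁺ = {B} — none reach the full schema.
{E, F}⁺: EF→B adds B; BF→EGH adds G, H → {B, E, F, G, H}. Minimal: {F}⁺ = {F}; {E}⁺ = {E} — none reach the full schema.
Any other superkey contains one of these as a subset, so there are no further candidate keys.

(B, F), (E, F)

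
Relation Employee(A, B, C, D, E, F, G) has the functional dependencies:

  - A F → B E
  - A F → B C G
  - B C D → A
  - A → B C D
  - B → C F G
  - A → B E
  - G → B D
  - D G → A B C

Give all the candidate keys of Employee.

{A}⁺: A→BCD adds B, C, D; B→CFG adds F, G; A→BE adds E → {A, B, C, D, E, F, G}.
{B}⁺: B→CFG adds C, F, G; G→BD adds D; DG→ABC adds A; AF→BE adds E → {A, B, C, D, E, F, G}.
{G}⁺: G→BD adds B, D; DG→ABC adds A, C; B→CFG adds F; A→BE adds E → {A, B, C, D, E, F, G}.
Any other superkey contains one of these as a subset, so there are no further candidate keys.

A; B; G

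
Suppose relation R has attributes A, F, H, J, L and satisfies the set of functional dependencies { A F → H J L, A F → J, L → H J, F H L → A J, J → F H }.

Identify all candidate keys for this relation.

{L}⁺: L→HJ adds H, J; J→FH adds F; FHL→AJ adds A → {A, F, H, J, L}.
{A, F}⁺: AF→HJL adds H, J, L → {A, F, H, J, L}. Minimal: {F}⁺ = {F}; {A}⁺ = {A} — none reach the full schema.
{A, J}⁺: J→FH adds F, H; AF→HJL adds L → {A, F, H, J, L}. Minimal: {J}⁺ = {F, H, J}; {A}⁺ = {A} — none reach the full schema.

L, AF, AJ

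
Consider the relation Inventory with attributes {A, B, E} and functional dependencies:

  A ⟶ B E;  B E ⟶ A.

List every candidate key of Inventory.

{A}, {B, E}

{A}⁺: A→BE adds B, E → {A, B, E}.
{B, E}⁺: BE→A adds A → {A, B, E}. Minimal: {E}⁺ = {E}; {B}⁺ = {B} — none reach the full schema.
Any other superkey contains one of these as a subset, so there are no further candidate keys.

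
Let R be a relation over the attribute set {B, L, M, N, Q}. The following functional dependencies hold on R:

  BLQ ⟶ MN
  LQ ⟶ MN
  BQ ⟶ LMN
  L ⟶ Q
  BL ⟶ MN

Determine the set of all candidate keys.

{B, L}⁺: L→Q adds Q; BL→MN adds M, N → {B, L, M, N, Q}. Minimal: {L}⁺ = {L, M, N, Q}; {B}⁺ = {B} — none reach the full schema.
{B, Q}⁺: BQ→LMN adds L, M, N → {B, L, M, N, Q}. Minimal: {Q}⁺ = {Q}; {B}⁺ = {B} — none reach the full schema.
Any other superkey contains one of these as a subset, so there are no further candidate keys.

BL, BQ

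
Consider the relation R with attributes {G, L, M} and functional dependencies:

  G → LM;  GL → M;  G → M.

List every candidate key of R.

(G)

Attribute G never appears on the right-hand side of any dependency, so G must belong to every candidate key.
{G}⁺ = {G, L, M}, which is all of the schema, so {G} is the only candidate key.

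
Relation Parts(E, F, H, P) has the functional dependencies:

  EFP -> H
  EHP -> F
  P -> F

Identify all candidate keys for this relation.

(E, P)

Attributes E, P never appear on any right-hand side, so every candidate key must contain {E, P}.
{E, P}⁺ = {E, F, H, P}, which is all of the schema, so {E, P} is the only candidate key.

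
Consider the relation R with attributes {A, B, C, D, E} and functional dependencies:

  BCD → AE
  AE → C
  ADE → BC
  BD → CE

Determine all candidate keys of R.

Attribute D never appears on the right-hand side of any dependency, so D must belong to every candidate key.
{D}⁺ = {D}, which is not all of the schema, so we must add further attributes.
{B, D}⁺: BD→CE adds C, E; BCD→AE adds A → {A, B, C, D, E}.
{A, D, E}⁺: AE→C adds C; ADE→BC adds B → {A, B, C, D, E}.

(B, D), (A, D, E)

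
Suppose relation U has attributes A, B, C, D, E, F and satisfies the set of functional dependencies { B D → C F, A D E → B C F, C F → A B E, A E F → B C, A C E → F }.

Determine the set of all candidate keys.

Attribute D never appears on the right-hand side of any dependency, so D must belong to every candidate key.
{D}⁺ = {D}, which is not all of the schema, so we must add further attributes.
{B, D}⁺: BD→CF adds C, F; CF→ABE adds A, E → {A, B, C, D, E, F}.
{A, D, E}⁺: ADE→BCF adds B, C, F → {A, B, C, D, E, F}.
{C, D, F}⁺: CF→ABE adds A, B, E → {A, B, C, D, E, F}.
Any other superkey contains one of these as a subset, so there are no further candidate keys.

(B, D), (A, D, E), (C, D, F)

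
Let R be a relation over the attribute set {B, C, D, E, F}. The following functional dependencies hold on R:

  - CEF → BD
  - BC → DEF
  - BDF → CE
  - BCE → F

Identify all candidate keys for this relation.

BC, BDF, CEF

{B, C}⁺: BC→DEF adds D, E, F → {B, C, D, E, F}. Minimal: {C}⁺ = {C}; {B}⁺ = {B} — none reach the full schema.
{B, D, F}⁺: BDF→CE adds C, E → {B, C, D, E, F}. Minimal: {D, F}⁺ = {D, F}; {B, F}⁺ = {B, F}; {B, D}⁺ = {B, D} — none reach the full schema.
{C, E, F}⁺: CEF→BD adds B, D → {B, C, D, E, F}. Minimal: {E, F}⁺ = {E, F}; {C, F}⁺ = {C, F}; {C, E}⁺ = {C, E} — none reach the full schema.
Any other superkey contains one of these as a subset, so there are no further candidate keys.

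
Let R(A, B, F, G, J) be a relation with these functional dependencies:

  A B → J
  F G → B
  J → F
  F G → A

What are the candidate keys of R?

{F, G}⁺: FG→B adds B; FG→A adds A; AB→J adds J → {A, B, F, G, J}. Minimal: {G}⁺ = {G}; {F}⁺ = {F} — none reach the full schema.
{G, J}⁺: J→F adds F; FG→A adds A; FG→B adds B → {A, B, F, G, J}. Minimal: {J}⁺ = {F, J}; {G}⁺ = {G} — none reach the full schema.
{A, B, G}⁺: AB→J adds J; J→F adds F → {A, B, F, G, J}. Minimal: {B, G}⁺ = {B, G}; {A, G}⁺ = {A, G}; {A, B}⁺ = {A, B, F, J} — none reach the full schema.
Any other superkey contains one of these as a subset, so there are no further candidate keys.

{F, G}, {G, J}, {A, B, G}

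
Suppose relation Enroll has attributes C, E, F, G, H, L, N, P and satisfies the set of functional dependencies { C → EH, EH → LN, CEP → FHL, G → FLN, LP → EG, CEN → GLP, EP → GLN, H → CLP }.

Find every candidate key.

{C}⁺: C→EH adds E, H; EH→LN adds L, N; CEN→GLP adds G, P; CEP→FHL adds F → {C, E, F, G, H, L, N, P}.
{H}⁺: H→CLP adds C, L, P; C→EH adds E; EH→LN adds N; CEP→FHL adds F; LP→EG adds G → {C, E, F, G, H, L, N, P}.
Any other superkey contains one of these as a subset, so there are no further candidate keys.

{C}; {H}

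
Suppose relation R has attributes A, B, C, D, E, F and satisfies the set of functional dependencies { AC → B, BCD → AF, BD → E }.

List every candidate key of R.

{A, C, D}, {B, C, D}

Attributes C, D never appear on any right-hand side, so every candidate key must contain {C, D}.
{C, D}⁺ = {C, D}, which is not all of the schema, so we must add further attributes.
{A, C, D}⁺: AC→B adds B; BCD→AF adds F; BD→E adds E → {A, B, C, D, E, F}. Minimal: {C, D}⁺ = {C, D}; {A, D}⁺ = {A, D}; {A, C}⁺ = {A, B, C} — none reach the full schema.
{B, C, D}⁺: BCD→AF adds A, F; BD→E adds E → {A, B, C, D, E, F}. Minimal: {C, D}⁺ = {C, D}; {B, D}⁺ = {B, D, E}; {B, C}⁺ = {B, C} — none reach the full schema.
Any other superkey contains one of these as a subset, so there are no further candidate keys.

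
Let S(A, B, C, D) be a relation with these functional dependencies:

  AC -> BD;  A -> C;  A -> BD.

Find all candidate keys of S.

{A}

Attribute A never appears on the right-hand side of any dependency, so A must belong to every candidate key.
{A}⁺ = {A, B, C, D}, which is all of the schema, so {A} is the only candidate key.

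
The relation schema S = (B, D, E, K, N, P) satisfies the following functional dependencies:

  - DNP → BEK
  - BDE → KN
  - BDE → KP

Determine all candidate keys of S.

(B, D, E), (D, N, P)

Attribute D never appears on the right-hand side of any dependency, so D must belong to every candidate key.
{D}⁺ = {D}, which is not all of the schema, so we must add further attributes.
{B, D, E}⁺: BDE→KN adds K, N; BDE→KP adds P → {B, D, E, K, N, P}. Minimal: {D, E}⁺ = {D, E}; {B, E}⁺ = {B, E}; {B, D}⁺ = {B, D} — none reach the full schema.
{D, N, P}⁺: DNP→BEK adds B, E, K → {B, D, E, K, N, P}. Minimal: {N, P}⁺ = {N, P}; {D, P}⁺ = {D, P}; {D, N}⁺ = {D, N} — none reach the full schema.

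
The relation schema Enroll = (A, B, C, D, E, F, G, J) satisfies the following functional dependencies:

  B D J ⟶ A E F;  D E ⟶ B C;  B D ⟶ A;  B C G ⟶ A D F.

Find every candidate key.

(B, C, G, J), (B, D, G, J), (D, E, G, J)

Attributes G, J never appear on any right-hand side, so every candidate key must contain {G, J}.
{G, J}⁺ = {G, J}, which is not all of the schema, so we must add further attributes.
{B, C, G, J}⁺: BCG→ADF adds A, D, F; BDJ→AEF adds E → {A, B, C, D, E, F, G, J}.
{B, D, G, J}⁺: BDJ→AEF adds A, E, F; DE→BC adds C → {A, B, C, D, E, F, G, J}.
{D, E, G, J}⁺: DE→BC adds B, C; BD→A adds A; BCG→ADF adds F → {A, B, C, D, E, F, G, J}.
Any other superkey contains one of these as a subset, so there are no further candidate keys.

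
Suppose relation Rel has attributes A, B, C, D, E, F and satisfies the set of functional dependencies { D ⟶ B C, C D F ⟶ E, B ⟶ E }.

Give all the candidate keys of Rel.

Attributes A, D, F never appear on any right-hand side, so every candidate key must contain {A, D, F}.
{A, D, F}⁺ = {A, B, C, D, E, F}, which is all of the schema, so {A, D, F} is the only candidate key.

(A, D, F)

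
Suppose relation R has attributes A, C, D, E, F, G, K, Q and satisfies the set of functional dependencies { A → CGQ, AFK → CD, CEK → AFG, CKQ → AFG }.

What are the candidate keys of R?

Attributes E, K never appear on any right-hand side, so every candidate key must contain {E, K}.
{E, K}⁺ = {E, K}, which is not all of the schema, so we must add further attributes.
{A, E, K}⁺: A→CGQ adds C, G, Q; CEK→AFG adds F; AFK→CD adds D → {A, C, D, E, F, G, K, Q}.
{C, E, K}⁺: CEK→AFG adds A, F, G; A→CGQ adds Q; AFK→CD adds D → {A, C, D, E, F, G, K, Q}.
Any other superkey contains one of these as a subset, so there are no further candidate keys.

AEK, CEK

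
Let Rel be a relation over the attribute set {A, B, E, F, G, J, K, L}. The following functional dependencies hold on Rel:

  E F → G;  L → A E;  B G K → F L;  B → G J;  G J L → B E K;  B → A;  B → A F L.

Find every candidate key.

{B}⁺: B→GJ adds G, J; B→A adds A; B→AFL adds F, L; L→AE adds E; GJL→BEK adds K → {A, B, E, F, G, J, K, L}.
{F, J, L}⁺: L→AE adds A, E; EF→G adds G; GJL→BEK adds B, K → {A, B, E, F, G, J, K, L}. Minimal: {J, L}⁺ = {A, E, J, L}; {F, L}⁺ = {A, E, F, G, L}; {F, J}⁺ = {F, J} — none reach the full schema.
{G, J, L}⁺: L→AE adds A, E; GJL→BEK adds B, K; B→AFL adds F → {A, B, E, F, G, J, K, L}. Minimal: {J, L}⁺ = {A, E, J, L}; {G, L}⁺ = {A, E, G, L}; {G, J}⁺ = {G, J} — none reach the full schema.

(B), (F, J, L), (G, J, L)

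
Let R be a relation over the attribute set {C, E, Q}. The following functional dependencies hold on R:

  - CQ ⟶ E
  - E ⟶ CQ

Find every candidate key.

{E}⁺: E→CQ adds C, Q → {C, E, Q}.
{C, Q}⁺: CQ→E adds E → {C, E, Q}.
Any other superkey contains one of these as a subset, so there are no further candidate keys.

E; CQ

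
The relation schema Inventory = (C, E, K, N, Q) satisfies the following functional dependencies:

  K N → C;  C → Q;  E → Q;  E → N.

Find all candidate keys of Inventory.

Attributes E, K never appear on any right-hand side, so every candidate key must contain {E, K}.
{E, K}⁺ = {C, E, K, N, Q}, which is all of the schema, so {E, K} is the only candidate key.

EK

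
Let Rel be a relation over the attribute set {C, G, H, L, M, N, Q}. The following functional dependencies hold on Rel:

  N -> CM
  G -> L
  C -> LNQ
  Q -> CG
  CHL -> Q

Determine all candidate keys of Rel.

{C, H}, {H, N}, {H, Q}

Attribute H never appears on the right-hand side of any dependency, so H must belong to every candidate key.
{H}⁺ = {H}, which is not all of the schema, so we must add further attributes.
{C, H}⁺: C→LNQ adds L, N, Q; Q→CG adds G; N→CM adds M → {C, G, H, L, M, N, Q}. Minimal: {H}⁺ = {H}; {C}⁺ = {C, G, L, M, N, Q} — none reach the full schema.
{H, N}⁺: N→CM adds C, M; C→LNQ adds L, Q; Q→CG adds G → {C, G, H, L, M, N, Q}. Minimal: {N}⁺ = {C, G, L, M, N, Q}; {H}⁺ = {H} — none reach the full schema.
{H, Q}⁺: Q→CG adds C, G; G→L adds L; C→LNQ adds N; N→CM adds M → {C, G, H, L, M, N, Q}. Minimal: {Q}⁺ = {C, G, L, M, N, Q}; {H}⁺ = {H} — none reach the full schema.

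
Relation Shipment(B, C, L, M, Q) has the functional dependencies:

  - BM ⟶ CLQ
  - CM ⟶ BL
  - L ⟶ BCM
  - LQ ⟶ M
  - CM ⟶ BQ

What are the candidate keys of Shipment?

{L}; {B, M}; {C, M}

{L}⁺: L→BCM adds B, C, M; CM→BQ adds Q → {B, C, L, M, Q}.
{B, M}⁺: BM→CLQ adds C, L, Q → {B, C, L, M, Q}.
{C, M}⁺: CM→BL adds B, L; CM→BQ adds Q → {B, C, L, M, Q}.
Any other superkey contains one of these as a subset, so there are no further candidate keys.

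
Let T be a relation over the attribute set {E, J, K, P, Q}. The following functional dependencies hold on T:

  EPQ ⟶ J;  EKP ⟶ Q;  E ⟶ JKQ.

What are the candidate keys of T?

{E, P}

Attributes E, P never appear on any right-hand side, so every candidate key must contain {E, P}.
{E, P}⁺ = {E, J, K, P, Q}, which is all of the schema, so {E, P} is the only candidate key.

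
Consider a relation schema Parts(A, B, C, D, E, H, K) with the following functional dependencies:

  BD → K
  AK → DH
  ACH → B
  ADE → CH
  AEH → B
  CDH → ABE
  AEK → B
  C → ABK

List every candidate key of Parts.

{C}⁺: C→ABK adds A, B, K; AK→DH adds D, H; CDH→ABE adds E → {A, B, C, D, E, H, K}.
{A, D, E}⁺: ADE→CH adds C, H; AEH→B adds B; C→ABK adds K → {A, B, C, D, E, H, K}. Minimal: {D, E}⁺ = {D, E}; {A, E}⁺ = {A, E}; {A, D}⁺ = {A, D} — none reach the full schema.
{A, E, K}⁺: AK→DH adds D, H; ADE→CH adds C; AEH→B adds B → {A, B, C, D, E, H, K}. Minimal: {E, K}⁺ = {E, K}; {A, K}⁺ = {A, D, H, K}; {A, E}⁺ = {A, E} — none reach the full schema.

{C}; {A, D, E}; {A, E, K}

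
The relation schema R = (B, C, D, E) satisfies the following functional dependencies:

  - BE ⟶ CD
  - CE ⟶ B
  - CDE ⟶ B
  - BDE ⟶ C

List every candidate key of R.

(B, E), (C, E)

Attribute E never appears on the right-hand side of any dependency, so E must belong to every candidate key.
{E}⁺ = {E}, which is not all of the schema, so we must add further attributes.
{B, E}⁺: BE→CD adds C, D → {B, C, D, E}. Minimal: {E}⁺ = {E}; {B}⁺ = {B} — none reach the full schema.
{C, E}⁺: CE→B adds B; BE→CD adds D → {B, C, D, E}. Minimal: {E}⁺ = {E}; {C}⁺ = {C} — none reach the full schema.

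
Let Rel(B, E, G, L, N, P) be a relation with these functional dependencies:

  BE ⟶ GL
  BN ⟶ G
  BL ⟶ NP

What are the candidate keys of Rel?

Attributes B, E never appear on any right-hand side, so every candidate key must contain {B, E}.
{B, E}⁺ = {B, E, G, L, N, P}, which is all of the schema, so {B, E} is the only candidate key.

(B, E)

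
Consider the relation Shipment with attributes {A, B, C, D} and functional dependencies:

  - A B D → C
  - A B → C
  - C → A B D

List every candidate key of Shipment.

{C}⁺: C→ABD adds A, B, D → {A, B, C, D}.
{A, B}⁺: AB→C adds C; C→ABD adds D → {A, B, C, D}. Minimal: {B}⁺ = {B}; {A}⁺ = {A} — none reach the full schema.
Any other superkey contains one of these as a subset, so there are no further candidate keys.

{C}; {A, B}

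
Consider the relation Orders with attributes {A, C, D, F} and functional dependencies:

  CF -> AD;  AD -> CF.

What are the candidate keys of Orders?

{A, D}, {C, F}

{A, D}⁺: AD→CF adds C, F → {A, C, D, F}. Minimal: {D}⁺ = {D}; {A}⁺ = {A} — none reach the full schema.
{C, F}⁺: CF→AD adds A, D → {A, C, D, F}. Minimal: {F}⁺ = {F}; {C}⁺ = {C} — none reach the full schema.
Any other superkey contains one of these as a subset, so there are no further candidate keys.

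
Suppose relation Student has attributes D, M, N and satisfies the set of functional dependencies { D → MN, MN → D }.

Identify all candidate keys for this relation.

{D}; {M, N}

{D}⁺: D→MN adds M, N → {D, M, N}.
{M, N}⁺: MN→D adds D → {D, M, N}. Minimal: {N}⁺ = {N}; {M}⁺ = {M} — none reach the full schema.
Any other superkey contains one of these as a subset, so there are no further candidate keys.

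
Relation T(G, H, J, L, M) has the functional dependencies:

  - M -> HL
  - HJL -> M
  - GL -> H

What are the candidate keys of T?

Attributes G, J never appear on any right-hand side, so every candidate key must contain {G, J}.
{G, J}⁺ = {G, J}, which is not all of the schema, so we must add further attributes.
{G, J, L}⁺: GL→H adds H; HJL→M adds M → {G, H, J, L, M}. Minimal: {J, L}⁺ = {J, L}; {G, L}⁺ = {G, H, L}; {G, J}⁺ = {G, J} — none reach the full schema.
{G, J, M}⁺: M→HL adds H, L → {G, H, J, L, M}. Minimal: {J, M}⁺ = {H, J, L, M}; {G, M}⁺ = {G, H, L, M}; {G, J}⁺ = {G, J} — none reach the full schema.
Any other superkey contains one of these as a subset, so there are no further candidate keys.

(G, J, L), (G, J, M)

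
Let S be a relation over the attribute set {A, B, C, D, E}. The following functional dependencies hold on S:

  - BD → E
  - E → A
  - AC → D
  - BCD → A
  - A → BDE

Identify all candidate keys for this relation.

{A, C}⁺: AC→D adds D; A→BDE adds B, E → {A, B, C, D, E}. Minimal: {C}⁺ = {C}; {A}⁺ = {A, B, D, E} — none reach the full schema.
{C, E}⁺: E→A adds A; AC→D adds D; A→BDE adds B → {A, B, C, D, E}. Minimal: {E}⁺ = {A, B, D, E}; {C}⁺ = {C} — none reach the full schema.
{B, C, D}⁺: BD→E adds E; E→A adds A → {A, B, C, D, E}. Minimal: {C, D}⁺ = {C, D}; {B, D}⁺ = {A, B, D, E}; {B, C}⁺ = {B, C} — none reach the full schema.

AC, CE, BCD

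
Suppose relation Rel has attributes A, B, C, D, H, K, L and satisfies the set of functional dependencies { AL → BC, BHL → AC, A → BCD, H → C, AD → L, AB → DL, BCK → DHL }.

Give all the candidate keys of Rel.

(A, K), (B, C, K), (B, H, K)

{A, K}⁺: A→BCD adds B, C, D; AD→L adds L; BCK→DHL adds H → {A, B, C, D, H, K, L}. Minimal: {K}⁺ = {K}; {A}⁺ = {A, B, C, D, L} — none reach the full schema.
{B, C, K}⁺: BCK→DHL adds D, H, L; BHL→AC adds A → {A, B, C, D, H, K, L}. Minimal: {C, K}⁺ = {C, K}; {B, K}⁺ = {B, K}; {B, C}⁺ = {B, C} — none reach the full schema.
{B, H, K}⁺: H→C adds C; BCK→DHL adds D, L; BHL→AC adds A → {A, B, C, D, H, K, L}. Minimal: {H, K}⁺ = {C, H, K}; {B, K}⁺ = {B, K}; {B, H}⁺ = {B, C, H} — none reach the full schema.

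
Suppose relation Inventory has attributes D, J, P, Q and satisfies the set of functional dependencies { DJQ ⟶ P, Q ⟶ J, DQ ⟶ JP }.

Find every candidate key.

Attributes D, Q never appear on any right-hand side, so every candidate key must contain {D, Q}.
{D, Q}⁺ = {D, J, P, Q}, which is all of the schema, so {D, Q} is the only candidate key.

DQ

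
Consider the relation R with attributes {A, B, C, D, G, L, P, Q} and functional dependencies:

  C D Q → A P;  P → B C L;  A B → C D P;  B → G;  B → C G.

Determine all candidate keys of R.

Attribute Q never appears on the right-hand side of any dependency, so Q must belong to every candidate key.
{Q}⁺ = {Q}, which is not all of the schema, so we must add further attributes.
{A, B, Q}⁺: AB→CDP adds C, D, P; B→G adds G; P→BCL adds L → {A, B, C, D, G, L, P, Q}. Minimal: {B, Q}⁺ = {B, C, G, Q}; {A, Q}⁺ = {A, Q}; {A, B}⁺ = {A, B, C, D, G, L, P} — none reach the full schema.
{A, P, Q}⁺: P→BCL adds B, C, L; AB→CDP adds D; B→G adds G → {A, B, C, D, G, L, P, Q}. Minimal: {P, Q}⁺ = {B, C, G, L, P, Q}; {A, Q}⁺ = {A, Q}; {A, P}⁺ = {A, B, C, D, G, L, P} — none reach the full schema.
{B, D, Q}⁺: B→G adds G; B→CG adds C; CDQ→AP adds A, P; P→BCL adds L → {A, B, C, D, G, L, P, Q}. Minimal: {D, Q}⁺ = {D, Q}; {B, Q}⁺ = {B, C, G, Q}; {B, D}⁺ = {B, C, D, G} — none reach the full schema.
{C, D, Q}⁺: CDQ→AP adds A, P; P→BCL adds B, L; B→G adds G → {A, B, C, D, G, L, P, Q}. Minimal: {D, Q}⁺ = {D, Q}; {C, Q}⁺ = {C, Q}; {C, D}⁺ = {C, D} — none reach the full schema.
{D, P, Q}⁺: P→BCL adds B, C, L; B→G adds G; CDQ→AP adds A → {A, B, C, D, G, L, P, Q}. Minimal: {P, Q}⁺ = {B, C, G, L, P, Q}; {D, Q}⁺ = {D, Q}; {D, P}⁺ = {B, C, D, G, L, P} — none reach the full schema.
Any other superkey contains one of these as a subset, so there are no further candidate keys.

{A, B, Q}, {A, P, Q}, {B, D, Q}, {C, D, Q}, {D, P, Q}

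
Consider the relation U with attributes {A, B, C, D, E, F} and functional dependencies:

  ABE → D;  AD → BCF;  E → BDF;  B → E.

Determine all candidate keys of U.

Attribute A never appears on the right-hand side of any dependency, so A must belong to every candidate key.
{A}⁺ = {A}, which is not all of the schema, so we must add further attributes.
{A, B}⁺: B→E adds E; ABE→D adds D; AD→BCF adds C, F → {A, B, C, D, E, F}. Minimal: {B}⁺ = {B, D, E, F}; {A}⁺ = {A} — none reach the full schema.
{A, D}⁺: AD→BCF adds B, C, F; B→E adds E → {A, B, C, D, E, F}. Minimal: {D}⁺ = {D}; {A}⁺ = {A} — none reach the full schema.
{A, E}⁺: E→BDF adds B, D, F; AD→BCF adds C → {A, B, C, D, E, F}. Minimal: {E}⁺ = {B, D, E, F}; {A}⁺ = {A} — none reach the full schema.
Any other superkey contains one of these as a subset, so there are no further candidate keys.

{A, B}; {A, D}; {A, E}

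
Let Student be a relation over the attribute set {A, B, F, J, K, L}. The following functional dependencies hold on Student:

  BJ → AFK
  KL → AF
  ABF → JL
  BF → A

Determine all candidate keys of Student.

Attribute B never appears on the right-hand side of any dependency, so B must belong to every candidate key.
{B}⁺ = {B}, which is not all of the schema, so we must add further attributes.
{B, F}⁺: BF→A adds A; ABF→JL adds J, L; BJ→AFK adds K → {A, B, F, J, K, L}.
{B, J}⁺: BJ→AFK adds A, F, K; ABF→JL adds L → {A, B, F, J, K, L}.
{B, K, L}⁺: KL→AF adds A, F; ABF→JL adds J → {A, B, F, J, K, L}.
Any other superkey contains one of these as a subset, so there are no further candidate keys.

BF; BJ; BKL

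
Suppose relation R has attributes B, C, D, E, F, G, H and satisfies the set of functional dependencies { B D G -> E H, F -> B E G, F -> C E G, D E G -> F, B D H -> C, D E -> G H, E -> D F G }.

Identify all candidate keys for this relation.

{E}⁺: E→DFG adds D, F, G; F→BEG adds B; F→CEG adds C; DE→GH adds H → {B, C, D, E, F, G, H}.
{F}⁺: F→BEG adds B, E, G; F→CEG adds C; E→DFG adds D; BDG→EH adds H → {B, C, D, E, F, G, H}.
{B, D, G}⁺: BDG→EH adds E, H; DEG→F adds F; BDH→C adds C → {B, C, D, E, F, G, H}. Minimal: {D, G}⁺ = {D, G}; {B, G}⁺ = {B, G}; {B, D}⁺ = {B, D} — none reach the full schema.

{E}, {F}, {B, D, G}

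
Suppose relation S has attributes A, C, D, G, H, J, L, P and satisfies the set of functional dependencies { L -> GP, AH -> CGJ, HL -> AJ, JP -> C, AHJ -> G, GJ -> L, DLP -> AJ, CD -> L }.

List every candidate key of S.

{A, D, H}⁺: AH→CGJ adds C, G, J; GJ→L adds L; L→GP adds P → {A, C, D, G, H, J, L, P}. Minimal: {D, H}⁺ = {D, H}; {A, H}⁺ = {A, C, G, H, J, L, P}; {A, D}⁺ = {A, D} — none reach the full schema.
{C, D, H}⁺: CD→L adds L; L→GP adds G, P; HL→AJ adds A, J → {A, C, D, G, H, J, L, P}. Minimal: {D, H}⁺ = {D, H}; {C, H}⁺ = {C, H}; {C, D}⁺ = {A, C, D, G, J, L, P} — none reach the full schema.
{D, H, L}⁺: L→GP adds G, P; HL→AJ adds A, J; JP→C adds C → {A, C, D, G, H, J, L, P}. Minimal: {H, L}⁺ = {A, C, G, H, J, L, P}; {D, L}⁺ = {A, C, D, G, J, L, P}; {D, H}⁺ = {D, H} — none reach the full schema.
{D, G, H, J}⁺: GJ→L adds L; L→GP adds P; HL→AJ adds A; JP→C adds C → {A, C, D, G, H, J, L, P}. Minimal: {G, H, J}⁺ = {A, C, G, H, J, L, P}; {D, H, J}⁺ = {D, H, J}; {D, G, J}⁺ = {A, C, D, G, J, L, P}; … — none reach the full schema.
{D, H, J, P}⁺: JP→C adds C; CD→L adds L; L→GP adds G; HL→AJ adds A → {A, C, D, G, H, J, L, P}. Minimal: {H, J, P}⁺ = {C, H, J, P}; {D, J, P}⁺ = {A, C, D, G, J, L, P}; {D, H, P}⁺ = {D, H, P}; … — none reach the full schema.

{A, D, H}, {C, D, H}, {D, H, L}, {D, G, H, J}, {D, H, J, P}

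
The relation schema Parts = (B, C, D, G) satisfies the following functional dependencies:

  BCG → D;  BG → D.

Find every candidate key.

BCG

Attributes B, C, G never appear on any right-hand side, so every candidate key must contain {B, C, G}.
{B, C, G}⁺ = {B, C, D, G}, which is all of the schema, so {B, C, G} is the only candidate key.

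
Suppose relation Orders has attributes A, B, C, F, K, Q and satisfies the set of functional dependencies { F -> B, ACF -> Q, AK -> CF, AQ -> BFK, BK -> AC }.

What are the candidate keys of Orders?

{A, K}; {A, Q}; {B, K}; {F, K}; {A, C, F}

{A, K}⁺: AK→CF adds C, F; F→B adds B; ACF→Q adds Q → {A, B, C, F, K, Q}. Minimal: {K}⁺ = {K}; {A}⁺ = {A} — none reach the full schema.
{A, Q}⁺: AQ→BFK adds B, F, K; BK→AC adds C → {A, B, C, F, K, Q}. Minimal: {Q}⁺ = {Q}; {A}⁺ = {A} — none reach the full schema.
{B, K}⁺: BK→AC adds A, C; AK→CF adds F; ACF→Q adds Q → {A, B, C, F, K, Q}. Minimal: {K}⁺ = {K}; {B}⁺ = {B} — none reach the full schema.
{F, K}⁺: F→B adds B; BK→AC adds A, C; ACF→Q adds Q → {A, B, C, F, K, Q}. Minimal: {K}⁺ = {K}; {F}⁺ = {B, F} — none reach the full schema.
{A, C, F}⁺: F→B adds B; ACF→Q adds Q; AQ→BFK adds K → {A, B, C, F, K, Q}. Minimal: {C, F}⁺ = {B, C, F}; {A, F}⁺ = {A, B, F}; {A, C}⁺ = {A, C} — none reach the full schema.
Any other superkey contains one of these as a subset, so there are no further candidate keys.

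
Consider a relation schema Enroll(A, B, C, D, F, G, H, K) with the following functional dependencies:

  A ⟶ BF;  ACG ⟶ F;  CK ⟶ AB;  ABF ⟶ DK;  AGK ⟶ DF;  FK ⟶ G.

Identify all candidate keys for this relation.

{A, C, H}, {C, H, K}

Attributes C, H never appear on any right-hand side, so every candidate key must contain {C, H}.
{C, H}⁺ = {C, H}, which is not all of the schema, so we must add further attributes.
{A, C, H}⁺: A→BF adds B, F; ABF→DK adds D, K; FK→G adds G → {A, B, C, D, F, G, H, K}. Minimal: {C, H}⁺ = {C, H}; {A, H}⁺ = {A, B, D, F, G, H, K}; {A, C}⁺ = {A, B, C, D, F, G, K} — none reach the full schema.
{C, H, K}⁺: CK→AB adds A, B; A→BF adds F; ABF→DK adds D; FK→G adds G → {A, B, C, D, F, G, H, K}. Minimal: {H, K}⁺ = {H, K}; {C, K}⁺ = {A, B, C, D, F, G, K}; {C, H}⁺ = {C, H} — none reach the full schema.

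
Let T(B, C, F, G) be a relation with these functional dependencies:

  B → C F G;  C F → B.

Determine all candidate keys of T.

{B}⁺: B→CFG adds C, F, G → {B, C, F, G}.
{C, F}⁺: CF→B adds B; B→CFG adds G → {B, C, F, G}. Minimal: {F}⁺ = {F}; {C}⁺ = {C} — none reach the full schema.

{B}; {C, F}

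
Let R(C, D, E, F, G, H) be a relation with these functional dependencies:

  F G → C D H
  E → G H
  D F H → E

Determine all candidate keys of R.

Attribute F never appears on the right-hand side of any dependency, so F must belong to every candidate key.
{F}⁺ = {F}, which is not all of the schema, so we must add further attributes.
{E, F}⁺: E→GH adds G, H; FG→CDH adds C, D → {C, D, E, F, G, H}.
{F, G}⁺: FG→CDH adds C, D, H; DFH→E adds E → {C, D, E, F, G, H}.
{D, F, H}⁺: DFH→E adds E; E→GH adds G; FG→CDH adds C → {C, D, E, F, G, H}.
Any other superkey contains one of these as a subset, so there are no further candidate keys.

{E, F}, {F, G}, {D, F, H}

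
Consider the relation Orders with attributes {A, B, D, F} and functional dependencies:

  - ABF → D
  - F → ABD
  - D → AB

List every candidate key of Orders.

{F}⁺: F→ABD adds A, B, D → {A, B, D, F}.
No other minimal superkey exists.

{F}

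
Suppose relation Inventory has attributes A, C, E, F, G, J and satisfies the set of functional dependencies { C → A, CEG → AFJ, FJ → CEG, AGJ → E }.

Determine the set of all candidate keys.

{F, J}⁺: FJ→CEG adds C, E, G; C→A adds A → {A, C, E, F, G, J}.
{C, E, G}⁺: C→A adds A; CEG→AFJ adds F, J → {A, C, E, F, G, J}.
{C, G, J}⁺: C→A adds A; AGJ→E adds E; CEG→AFJ adds F → {A, C, E, F, G, J}.

(F, J), (C, E, G), (C, G, J)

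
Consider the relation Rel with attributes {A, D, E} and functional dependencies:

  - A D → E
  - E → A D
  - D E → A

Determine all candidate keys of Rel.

{E}; {A, D}

{E}⁺: E→AD adds A, D → {A, D, E}.
{A, D}⁺: AD→E adds E → {A, D, E}.
Any other superkey contains one of these as a subset, so there are no further candidate keys.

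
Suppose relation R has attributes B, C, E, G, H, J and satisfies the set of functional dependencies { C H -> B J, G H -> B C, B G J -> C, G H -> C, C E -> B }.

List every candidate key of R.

EGH

Attributes E, G, H never appear on any right-hand side, so every candidate key must contain {E, G, H}.
{E, G, H}⁺ = {B, C, E, G, H, J}, which is all of the schema, so {E, G, H} is the only candidate key.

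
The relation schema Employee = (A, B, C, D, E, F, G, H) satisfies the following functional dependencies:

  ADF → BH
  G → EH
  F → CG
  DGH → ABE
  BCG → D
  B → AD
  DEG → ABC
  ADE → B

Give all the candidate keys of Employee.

Attribute F never appears on the right-hand side of any dependency, so F must belong to every candidate key.
{F}⁺ = {C, E, F, G, H}, which is not all of the schema, so we must add further attributes.
{B, F}⁺: F→CG adds C, G; BCG→D adds D; B→AD adds A; ADF→BH adds H; G→EH adds E → {A, B, C, D, E, F, G, H}. Minimal: {F}⁺ = {C, E, F, G, H}; {B}⁺ = {A, B, D} — none reach the full schema.
{D, F}⁺: F→CG adds C, G; G→EH adds E, H; DGH→ABE adds A, B → {A, B, C, D, E, F, G, H}. Minimal: {F}⁺ = {C, E, F, G, H}; {D}⁺ = {D} — none reach the full schema.
Any other superkey contains one of these as a subset, so there are no further candidate keys.

BF, DF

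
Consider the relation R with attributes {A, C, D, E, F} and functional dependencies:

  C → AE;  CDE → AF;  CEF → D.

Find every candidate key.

Attribute C never appears on the right-hand side of any dependency, so C must belong to every candidate key.
{C}⁺ = {A, C, E}, which is not all of the schema, so we must add further attributes.
{C, D}⁺: C→AE adds A, E; CDE→AF adds F → {A, C, D, E, F}. Minimal: {D}⁺ = {D}; {C}⁺ = {A, C, E} — none reach the full schema.
{C, F}⁺: C→AE adds A, E; CEF→D adds D → {A, C, D, E, F}. Minimal: {F}⁺ = {F}; {C}⁺ = {A, C, E} — none reach the full schema.
Any other superkey contains one of these as a subset, so there are no further candidate keys.

{C, D}; {C, F}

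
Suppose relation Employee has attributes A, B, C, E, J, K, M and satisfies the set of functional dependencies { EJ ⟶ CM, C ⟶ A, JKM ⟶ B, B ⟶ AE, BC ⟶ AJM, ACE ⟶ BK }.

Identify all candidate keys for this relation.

{B, C}⁺: C→A adds A; B→AE adds E; BC→AJM adds J, M; ACE→BK adds K → {A, B, C, E, J, K, M}. Minimal: {C}⁺ = {A, C}; {B}⁺ = {A, B, E} — none reach the full schema.
{B, J}⁺: B→AE adds A, E; EJ→CM adds C, M; ACE→BK adds K → {A, B, C, E, J, K, M}. Minimal: {J}⁺ = {J}; {B}⁺ = {A, B, E} — none reach the full schema.
{C, E}⁺: C→A adds A; ACE→BK adds B, K; BC→AJM adds J, M → {A, B, C, E, J, K, M}. Minimal: {E}⁺ = {E}; {C}⁺ = {A, C} — none reach the full schema.
{E, J}⁺: EJ→CM adds C, M; C→A adds A; ACE→BK adds B, K → {A, B, C, E, J, K, M}. Minimal: {J}⁺ = {J}; {E}⁺ = {E} — none reach the full schema.
{J, K, M}⁺: JKM→B adds B; B→AE adds A, E; EJ→CM adds C → {A, B, C, E, J, K, M}. Minimal: {K, M}⁺ = {K, M}; {J, M}⁺ = {J, M}; {J, K}⁺ = {J, K} — none reach the full schema.
Any other superkey contains one of these as a subset, so there are no further candidate keys.

BC, BJ, CE, EJ, JKM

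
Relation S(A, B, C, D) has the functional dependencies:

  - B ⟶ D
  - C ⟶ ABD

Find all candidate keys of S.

{C}⁺: C→ABD adds A, B, D → {A, B, C, D}.

{C}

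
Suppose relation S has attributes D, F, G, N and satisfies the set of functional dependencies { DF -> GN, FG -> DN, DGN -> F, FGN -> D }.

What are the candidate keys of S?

{D, F}⁺: DF→GN adds G, N → {D, F, G, N}. Minimal: {F}⁺ = {F}; {D}⁺ = {D} — none reach the full schema.
{F, G}⁺: FG→DN adds D, N → {D, F, G, N}. Minimal: {G}⁺ = {G}; {F}⁺ = {F} — none reach the full schema.
{D, G, N}⁺: DGN→F adds F → {D, F, G, N}. Minimal: {G, N}⁺ = {G, N}; {D, N}⁺ = {D, N}; {D, G}⁺ = {D, G} — none reach the full schema.

(D, F); (F, G); (D, G, N)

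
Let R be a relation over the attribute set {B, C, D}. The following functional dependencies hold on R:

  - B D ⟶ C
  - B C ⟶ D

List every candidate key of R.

Attribute B never appears on the right-hand side of any dependency, so B must belong to every candidate key.
{B}⁺ = {B}, which is not all of the schema, so we must add further attributes.
{B, C}⁺: BC→D adds D → {B, C, D}.
{B, D}⁺: BD→C adds C → {B, C, D}.
Any other superkey contains one of these as a subset, so there are no further candidate keys.

{B, C}, {B, D}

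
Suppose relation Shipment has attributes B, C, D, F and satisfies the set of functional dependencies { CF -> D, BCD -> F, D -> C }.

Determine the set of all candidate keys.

{B, D}, {B, C, F}

{B, D}⁺: D→C adds C; BCD→F adds F → {B, C, D, F}. Minimal: {D}⁺ = {C, D}; {B}⁺ = {B} — none reach the full schema.
{B, C, F}⁺: CF→D adds D → {B, C, D, F}. Minimal: {C, F}⁺ = {C, D, F}; {B, F}⁺ = {B, F}; {B, C}⁺ = {B, C} — none reach the full schema.
Any other superkey contains one of these as a subset, so there are no further candidate keys.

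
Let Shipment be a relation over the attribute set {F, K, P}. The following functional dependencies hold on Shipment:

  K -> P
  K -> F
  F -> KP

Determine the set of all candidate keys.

{F}⁺: F→KP adds K, P → {F, K, P}.
{K}⁺: K→P adds P; K→F adds F → {F, K, P}.

{F}, {K}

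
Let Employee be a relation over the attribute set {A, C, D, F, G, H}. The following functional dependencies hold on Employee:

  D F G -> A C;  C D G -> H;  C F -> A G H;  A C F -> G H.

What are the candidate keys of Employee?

{C, D, F}; {D, F, G}

Attributes D, F never appear on any right-hand side, so every candidate key must contain {D, F}.
{D, F}⁺ = {D, F}, which is not all of the schema, so we must add further attributes.
{C, D, F}⁺: CF→AGH adds A, G, H → {A, C, D, F, G, H}. Minimal: {D, F}⁺ = {D, F}; {C, F}⁺ = {A, C, F, G, H}; {C, D}⁺ = {C, D} — none reach the full schema.
{D, F, G}⁺: DFG→AC adds A, C; CDG→H adds H → {A, C, D, F, G, H}. Minimal: {F, G}⁺ = {F, G}; {D, G}⁺ = {D, G}; {D, F}⁺ = {D, F} — none reach the full schema.
Any other superkey contains one of these as a subset, so there are no further candidate keys.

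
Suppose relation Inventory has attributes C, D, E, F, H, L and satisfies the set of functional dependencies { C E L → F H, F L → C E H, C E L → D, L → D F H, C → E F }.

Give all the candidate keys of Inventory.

L

{L}⁺: L→DFH adds D, F, H; FL→CEH adds C, E → {C, D, E, F, H, L}.
No other minimal superkey exists.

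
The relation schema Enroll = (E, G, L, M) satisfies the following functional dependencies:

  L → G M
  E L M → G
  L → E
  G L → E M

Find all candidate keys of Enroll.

Attribute L never appears on the right-hand side of any dependency, so L must belong to every candidate key.
{L}⁺ = {E, G, L, M}, which is all of the schema, so {L} is the only candidate key.

{L}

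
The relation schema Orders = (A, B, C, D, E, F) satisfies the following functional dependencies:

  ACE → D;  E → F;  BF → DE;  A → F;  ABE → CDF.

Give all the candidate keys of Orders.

Attributes A, B never appear on any right-hand side, so every candidate key must contain {A, B}.
{A, B}⁺ = {A, B, C, D, E, F}, which is all of the schema, so {A, B} is the only candidate key.

(A, B)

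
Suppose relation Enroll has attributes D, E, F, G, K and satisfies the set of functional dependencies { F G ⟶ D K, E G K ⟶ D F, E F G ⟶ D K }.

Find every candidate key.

{E, F, G}⁺: FG→DK adds D, K → {D, E, F, G, K}. Minimal: {F, G}⁺ = {D, F, G, K}; {E, G}⁺ = {E, G}; {E, F}⁺ = {E, F} — none reach the full schema.
{E, G, K}⁺: EGK→DF adds D, F → {D, E, F, G, K}. Minimal: {G, K}⁺ = {G, K}; {E, K}⁺ = {E, K}; {E, G}⁺ = {E, G} — none reach the full schema.

EFG; EGK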